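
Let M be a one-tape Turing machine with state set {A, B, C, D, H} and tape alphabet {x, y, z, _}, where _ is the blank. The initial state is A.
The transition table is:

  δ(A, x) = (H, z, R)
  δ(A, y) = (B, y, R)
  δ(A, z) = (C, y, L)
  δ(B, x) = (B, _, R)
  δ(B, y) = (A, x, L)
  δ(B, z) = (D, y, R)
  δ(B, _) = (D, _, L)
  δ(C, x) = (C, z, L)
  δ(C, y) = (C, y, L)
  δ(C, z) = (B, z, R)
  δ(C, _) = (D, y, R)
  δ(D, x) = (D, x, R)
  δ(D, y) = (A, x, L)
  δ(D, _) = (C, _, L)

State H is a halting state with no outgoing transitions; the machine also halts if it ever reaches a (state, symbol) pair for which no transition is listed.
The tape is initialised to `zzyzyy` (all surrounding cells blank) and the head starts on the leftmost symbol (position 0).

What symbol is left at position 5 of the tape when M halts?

A | _[z]zyzyy   read z → write y, move L, go to C
C | [_]yzyzyy   read _ → write y, move R, go to D
D | y[y]zyzyy   read y → write x, move L, go to A
A | [y]xzyzyy   read y → write y, move R, go to B
B | y[x]zyzyy   read x → write _, move R, go to B
B | y_[z]yzyy   read z → write y, move R, go to D
D | y_y[y]zyy   read y → write x, move L, go to A
A | y_[y]xzyy   read y → write y, move R, go to B
B | y_y[x]zyy   read x → write _, move R, go to B
B | y_y_[z]yy   read z → write y, move R, go to D
D | y_y_y[y]y   read y → write x, move L, go to A
A | y_y_[y]xy   read y → write y, move R, go to B
B | y_y_y[x]y   read x → write _, move R, go to B
B | y_y_y_[y]   read y → write x, move L, go to A
A | y_y_y[_]x
Cell 5 holds x when M halts.

x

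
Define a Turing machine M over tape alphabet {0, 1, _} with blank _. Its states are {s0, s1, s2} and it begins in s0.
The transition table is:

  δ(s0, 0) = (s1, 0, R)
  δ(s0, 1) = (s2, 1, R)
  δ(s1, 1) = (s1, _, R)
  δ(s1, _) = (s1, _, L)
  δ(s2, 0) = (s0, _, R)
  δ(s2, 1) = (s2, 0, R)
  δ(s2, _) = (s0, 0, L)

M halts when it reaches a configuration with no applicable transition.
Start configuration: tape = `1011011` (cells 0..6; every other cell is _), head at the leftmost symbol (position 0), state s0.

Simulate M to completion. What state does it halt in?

s0 | [1]011011_   read 1 → write 1, move R, go to s2
s2 | 1[0]11011_   read 0 → write _, move R, go to s0
s0 | 1_[1]1011_   read 1 → write 1, move R, go to s2
s2 | 1_1[1]011_   read 1 → write 0, move R, go to s2
s2 | 1_10[0]11_   read 0 → write _, move R, go to s0
s0 | 1_10_[1]1_   read 1 → write 1, move R, go to s2
s2 | 1_10_1[1]_   read 1 → write 0, move R, go to s2
s2 | 1_10_10[_]   read _ → write 0, move L, go to s0
s0 | 1_10_1[0]0   read 0 → write 0, move R, go to s1
s1 | 1_10_10[0]
No transition is defined for (s1, 0); M halts in state s1.

s1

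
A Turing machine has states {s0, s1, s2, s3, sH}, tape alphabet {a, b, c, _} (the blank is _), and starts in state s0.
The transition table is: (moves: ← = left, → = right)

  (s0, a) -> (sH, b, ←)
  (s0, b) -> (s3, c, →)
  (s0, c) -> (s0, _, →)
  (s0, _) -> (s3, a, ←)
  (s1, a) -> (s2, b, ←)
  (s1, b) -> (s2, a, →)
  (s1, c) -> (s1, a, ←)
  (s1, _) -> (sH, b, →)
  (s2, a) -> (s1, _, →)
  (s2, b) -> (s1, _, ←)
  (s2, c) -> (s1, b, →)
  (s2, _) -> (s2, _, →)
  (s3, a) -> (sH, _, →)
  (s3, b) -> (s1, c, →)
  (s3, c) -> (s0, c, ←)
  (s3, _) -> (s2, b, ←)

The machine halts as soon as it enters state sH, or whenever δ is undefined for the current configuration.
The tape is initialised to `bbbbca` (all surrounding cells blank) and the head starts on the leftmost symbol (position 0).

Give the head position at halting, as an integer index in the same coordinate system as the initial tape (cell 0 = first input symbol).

s0 | [b]bbbca   read b → write c, move →, go to s3
s3 | c[b]bbca   read b → write c, move →, go to s1
s1 | cc[b]bca   read b → write a, move →, go to s2
s2 | cca[b]ca   read b → write _, move ←, go to s1
s1 | cc[a]_ca   read a → write b, move ←, go to s2
s2 | c[c]b_ca   read c → write b, move →, go to s1
s1 | cb[b]_ca   read b → write a, move →, go to s2
s2 | cba[_]ca   read _ → write _, move →, go to s2
s2 | cba_[c]a   read c → write b, move →, go to s1
s1 | cba_b[a]   read a → write b, move ←, go to s2
s2 | cba_[b]b   read b → write _, move ←, go to s1
s1 | cba[_]_b   read _ → write b, move →, go to sH
sH | cbab[_]b
At halt the head is at cell 4.

4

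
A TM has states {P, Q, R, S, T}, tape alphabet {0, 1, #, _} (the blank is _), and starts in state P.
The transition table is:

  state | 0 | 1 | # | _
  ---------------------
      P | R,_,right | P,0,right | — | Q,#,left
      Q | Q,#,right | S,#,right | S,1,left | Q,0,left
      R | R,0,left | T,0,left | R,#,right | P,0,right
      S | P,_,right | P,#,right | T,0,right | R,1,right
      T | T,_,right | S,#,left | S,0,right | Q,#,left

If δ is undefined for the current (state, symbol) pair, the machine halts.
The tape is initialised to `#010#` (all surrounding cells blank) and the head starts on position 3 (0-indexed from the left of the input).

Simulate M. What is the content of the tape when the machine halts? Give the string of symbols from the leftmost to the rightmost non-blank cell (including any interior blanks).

P | #01[0]#__   read 0 → write _, move right, go to R
R | #01_[#]__   read # → write #, move right, go to R
R | #01_#[_]_   read _ → write 0, move right, go to P
P | #01_#0[_]   read _ → write #, move left, go to Q
Q | #01_#[0]#   read 0 → write #, move right, go to Q
Q | #01_##[#]   read # → write 1, move left, go to S
S | #01_#[#]1   read # → write 0, move right, go to T
T | #01_#0[1]   read 1 → write #, move left, go to S
S | #01_#[0]#   read 0 → write _, move right, go to P
P | #01_#_[#]
The non-blank tape span at halt is #01_#_#.

#01_#_#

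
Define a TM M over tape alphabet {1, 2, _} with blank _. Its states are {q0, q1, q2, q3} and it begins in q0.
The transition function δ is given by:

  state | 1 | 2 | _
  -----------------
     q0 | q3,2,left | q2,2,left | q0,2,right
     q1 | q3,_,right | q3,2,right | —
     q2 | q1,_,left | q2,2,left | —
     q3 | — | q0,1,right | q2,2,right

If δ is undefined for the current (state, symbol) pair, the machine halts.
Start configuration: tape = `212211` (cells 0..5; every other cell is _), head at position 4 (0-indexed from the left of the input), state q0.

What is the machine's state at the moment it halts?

q2

state=q0 head=4 tape=_2122[1]1   (q0,1)→(q3,2,left)
state=q3 head=3 tape=_212[2]21   (q3,2)→(q0,1,right)
state=q0 head=4 tape=_2121[2]1   (q0,2)→(q2,2,left)
state=q2 head=3 tape=_212[1]21   (q2,1)→(q1,_,left)
state=q1 head=2 tape=_21[2]_21   (q1,2)→(q3,2,right)
state=q3 head=3 tape=_212[_]21   (q3,_)→(q2,2,right)
state=q2 head=4 tape=_2122[2]1   (q2,2)→(q2,2,left)
state=q2 head=3 tape=_212[2]21   (q2,2)→(q2,2,left)
state=q2 head=2 tape=_21[2]221   (q2,2)→(q2,2,left)
state=q2 head=1 tape=_2[1]2221   (q2,1)→(q1,_,left)
state=q1 head=0 tape=_[2]_2221   (q1,2)→(q3,2,right)
state=q3 head=1 tape=_2[_]2221   (q3,_)→(q2,2,right)
state=q2 head=2 tape=_22[2]221   (q2,2)→(q2,2,left)
state=q2 head=1 tape=_2[2]2221   (q2,2)→(q2,2,left)
state=q2 head=0 tape=_[2]22221   (q2,2)→(q2,2,left)
state=q2 head=-1 tape=[_]222221
No transition is defined for (q2, _); M halts in state q2.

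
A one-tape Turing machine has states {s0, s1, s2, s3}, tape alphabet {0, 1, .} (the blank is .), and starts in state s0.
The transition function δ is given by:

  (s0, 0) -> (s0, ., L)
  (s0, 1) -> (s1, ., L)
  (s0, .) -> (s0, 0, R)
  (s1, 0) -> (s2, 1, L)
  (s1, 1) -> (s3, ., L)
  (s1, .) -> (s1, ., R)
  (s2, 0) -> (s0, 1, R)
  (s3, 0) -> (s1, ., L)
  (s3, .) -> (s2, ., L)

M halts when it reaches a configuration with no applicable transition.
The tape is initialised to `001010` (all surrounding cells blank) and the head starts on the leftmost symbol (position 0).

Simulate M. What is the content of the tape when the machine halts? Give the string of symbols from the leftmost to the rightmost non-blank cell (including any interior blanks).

s0 | ...[0]01010   read 0 → write ., move L, go to s0
s0 | ..[.].01010   read . → write 0, move R, go to s0
s0 | ..0[.]01010   read . → write 0, move R, go to s0
s0 | ..00[0]1010   read 0 → write ., move L, go to s0
s0 | ..0[0].1010   read 0 → write ., move L, go to s0
s0 | ..[0]..1010   read 0 → write ., move L, go to s0
s0 | .[.]...1010   read . → write 0, move R, go to s0
s0 | .0[.]..1010   read . → write 0, move R, go to s0
s0 | .00[.].1010   read . → write 0, move R, go to s0
s0 | .000[.]1010   read . → write 0, move R, go to s0
s0 | .0000[1]010   read 1 → write ., move L, go to s1
s1 | .000[0].010   read 0 → write 1, move L, go to s2
s2 | .00[0]1.010   read 0 → write 1, move R, go to s0
s0 | .001[1].010   read 1 → write ., move L, go to s1
s1 | .00[1]..010   read 1 → write ., move L, go to s3
s3 | .0[0]...010   read 0 → write ., move L, go to s1
s1 | .[0]....010   read 0 → write 1, move L, go to s2
s2 | [.]1....010
The non-blank tape span at halt is 1....010.

1....010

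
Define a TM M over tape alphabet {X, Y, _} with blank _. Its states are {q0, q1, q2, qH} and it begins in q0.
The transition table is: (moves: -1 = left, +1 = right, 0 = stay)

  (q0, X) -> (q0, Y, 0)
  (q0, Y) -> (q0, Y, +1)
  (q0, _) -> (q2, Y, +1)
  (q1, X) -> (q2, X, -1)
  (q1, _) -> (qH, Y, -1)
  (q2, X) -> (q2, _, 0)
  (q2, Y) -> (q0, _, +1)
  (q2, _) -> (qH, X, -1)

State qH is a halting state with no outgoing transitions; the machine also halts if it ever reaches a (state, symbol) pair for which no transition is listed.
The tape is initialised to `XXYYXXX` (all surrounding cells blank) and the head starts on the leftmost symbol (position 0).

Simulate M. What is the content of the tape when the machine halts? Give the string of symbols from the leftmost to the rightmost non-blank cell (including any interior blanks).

state=q0 head=0 tape=[X]XYYXXX__   (q0,X)→(q0,Y,0)
state=q0 head=0 tape=[Y]XYYXXX__   (q0,Y)→(q0,Y,+1)
state=q0 head=1 tape=Y[X]YYXXX__   (q0,X)→(q0,Y,0)
state=q0 head=1 tape=Y[Y]YYXXX__   (q0,Y)→(q0,Y,+1)
state=q0 head=2 tape=YY[Y]YXXX__   (q0,Y)→(q0,Y,+1)
state=q0 head=3 tape=YYY[Y]XXX__   (q0,Y)→(q0,Y,+1)
state=q0 head=4 tape=YYYY[X]XX__   (q0,X)→(q0,Y,0)
state=q0 head=4 tape=YYYY[Y]XX__   (q0,Y)→(q0,Y,+1)
state=q0 head=5 tape=YYYYY[X]X__   (q0,X)→(q0,Y,0)
state=q0 head=5 tape=YYYYY[Y]X__   (q0,Y)→(q0,Y,+1)
state=q0 head=6 tape=YYYYYY[X]__   (q0,X)→(q0,Y,0)
state=q0 head=6 tape=YYYYYY[Y]__   (q0,Y)→(q0,Y,+1)
state=q0 head=7 tape=YYYYYYY[_]_   (q0,_)→(q2,Y,+1)
state=q2 head=8 tape=YYYYYYYY[_]   (q2,_)→(qH,X,-1)
state=qH head=7 tape=YYYYYYY[Y]X
The non-blank tape span at halt is YYYYYYYYX.

YYYYYYYYX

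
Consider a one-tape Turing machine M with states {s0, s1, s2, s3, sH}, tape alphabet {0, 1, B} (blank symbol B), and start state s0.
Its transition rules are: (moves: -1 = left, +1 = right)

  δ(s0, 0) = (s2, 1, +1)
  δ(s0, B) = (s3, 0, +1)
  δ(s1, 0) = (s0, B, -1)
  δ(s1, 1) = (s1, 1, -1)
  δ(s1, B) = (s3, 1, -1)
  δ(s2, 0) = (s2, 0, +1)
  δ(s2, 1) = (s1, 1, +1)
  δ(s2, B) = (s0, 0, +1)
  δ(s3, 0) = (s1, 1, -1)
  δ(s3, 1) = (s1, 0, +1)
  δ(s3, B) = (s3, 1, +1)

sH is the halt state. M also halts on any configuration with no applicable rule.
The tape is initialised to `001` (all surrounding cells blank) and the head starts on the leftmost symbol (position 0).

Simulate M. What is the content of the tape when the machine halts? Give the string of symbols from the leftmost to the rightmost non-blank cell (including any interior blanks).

state=s0 head=0 tape=[0]01B   (s0,0)→(s2,1,+1)
state=s2 head=1 tape=1[0]1B   (s2,0)→(s2,0,+1)
state=s2 head=2 tape=10[1]B   (s2,1)→(s1,1,+1)
state=s1 head=3 tape=101[B]   (s1,B)→(s3,1,-1)
state=s3 head=2 tape=10[1]1   (s3,1)→(s1,0,+1)
state=s1 head=3 tape=100[1]   (s1,1)→(s1,1,-1)
state=s1 head=2 tape=10[0]1   (s1,0)→(s0,B,-1)
state=s0 head=1 tape=1[0]B1   (s0,0)→(s2,1,+1)
state=s2 head=2 tape=11[B]1   (s2,B)→(s0,0,+1)
state=s0 head=3 tape=110[1]
The non-blank tape span at halt is 1101.

1101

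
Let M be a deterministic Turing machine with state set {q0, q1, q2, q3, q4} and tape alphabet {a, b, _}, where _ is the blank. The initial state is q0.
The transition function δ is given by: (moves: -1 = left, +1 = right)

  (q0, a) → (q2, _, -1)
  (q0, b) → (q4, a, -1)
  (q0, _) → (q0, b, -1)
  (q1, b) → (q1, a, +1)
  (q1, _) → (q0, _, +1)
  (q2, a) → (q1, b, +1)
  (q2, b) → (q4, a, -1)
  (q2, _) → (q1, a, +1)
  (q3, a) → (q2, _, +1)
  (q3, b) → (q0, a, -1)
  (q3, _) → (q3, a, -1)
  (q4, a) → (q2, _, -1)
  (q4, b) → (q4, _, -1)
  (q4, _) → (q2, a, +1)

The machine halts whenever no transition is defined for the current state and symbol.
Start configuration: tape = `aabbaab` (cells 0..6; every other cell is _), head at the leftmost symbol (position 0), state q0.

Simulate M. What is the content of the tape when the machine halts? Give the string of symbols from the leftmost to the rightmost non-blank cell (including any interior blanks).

q0 | _[a]abbaab   read a → write _, move -1, go to q2
q2 | [_]_abbaab   read _ → write a, move +1, go to q1
q1 | a[_]abbaab   read _ → write _, move +1, go to q0
q0 | a_[a]bbaab   read a → write _, move -1, go to q2
q2 | a[_]_bbaab   read _ → write a, move +1, go to q1
q1 | aa[_]bbaab   read _ → write _, move +1, go to q0
q0 | aa_[b]baab   read b → write a, move -1, go to q4
q4 | aa[_]abaab   read _ → write a, move +1, go to q2
q2 | aaa[a]baab   read a → write b, move +1, go to q1
q1 | aaab[b]aab   read b → write a, move +1, go to q1
q1 | aaaba[a]ab
The non-blank tape span at halt is aaabaaab.

aaabaaab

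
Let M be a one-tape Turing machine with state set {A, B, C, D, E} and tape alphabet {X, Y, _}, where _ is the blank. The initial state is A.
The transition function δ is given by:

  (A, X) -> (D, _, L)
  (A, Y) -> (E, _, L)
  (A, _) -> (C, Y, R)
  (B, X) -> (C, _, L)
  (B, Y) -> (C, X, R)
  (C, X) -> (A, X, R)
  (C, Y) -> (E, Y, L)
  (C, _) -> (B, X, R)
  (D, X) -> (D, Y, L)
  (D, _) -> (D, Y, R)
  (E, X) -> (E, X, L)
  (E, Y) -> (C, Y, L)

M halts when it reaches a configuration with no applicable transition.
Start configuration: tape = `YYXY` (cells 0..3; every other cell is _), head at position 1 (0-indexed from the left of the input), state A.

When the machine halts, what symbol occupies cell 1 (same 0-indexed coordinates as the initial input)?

X

A | __Y[Y]XY   read Y → write _, move L, go to E
E | __[Y]_XY   read Y → write Y, move L, go to C
C | _[_]Y_XY   read _ → write X, move R, go to B
B | _X[Y]_XY   read Y → write X, move R, go to C
C | _XX[_]XY   read _ → write X, move R, go to B
B | _XXX[X]Y   read X → write _, move L, go to C
C | _XX[X]_Y   read X → write X, move R, go to A
A | _XXX[_]Y   read _ → write Y, move R, go to C
C | _XXXY[Y]   read Y → write Y, move L, go to E
E | _XXX[Y]Y   read Y → write Y, move L, go to C
C | _XX[X]YY   read X → write X, move R, go to A
A | _XXX[Y]Y   read Y → write _, move L, go to E
E | _XX[X]_Y   read X → write X, move L, go to E
E | _X[X]X_Y   read X → write X, move L, go to E
E | _[X]XX_Y   read X → write X, move L, go to E
E | [_]XXX_Y
Cell 1 holds X when M halts.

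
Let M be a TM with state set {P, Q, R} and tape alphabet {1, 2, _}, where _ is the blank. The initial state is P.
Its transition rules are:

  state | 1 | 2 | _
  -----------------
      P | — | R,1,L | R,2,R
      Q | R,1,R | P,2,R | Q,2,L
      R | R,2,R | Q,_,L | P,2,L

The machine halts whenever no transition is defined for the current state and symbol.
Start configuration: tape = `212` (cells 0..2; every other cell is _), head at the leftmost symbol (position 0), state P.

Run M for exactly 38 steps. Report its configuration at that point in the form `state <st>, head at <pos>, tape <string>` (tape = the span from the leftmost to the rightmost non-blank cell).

state R, head at 6, tape 22222222

state=P head=0 tape=__[2]12____   (P,2)→(R,1,L)
state=R head=-1 tape=_[_]112____   (R,_)→(P,2,L)
state=P head=-2 tape=[_]2112____   (P,_)→(R,2,R)
state=R head=-1 tape=2[2]112____   (R,2)→(Q,_,L)
state=Q head=-2 tape=[2]_112____   (Q,2)→(P,2,R)
state=P head=-1 tape=2[_]112____   (P,_)→(R,2,R)
state=R head=0 tape=22[1]12____   (R,1)→(R,2,R)
state=R head=1 tape=222[1]2____   (R,1)→(R,2,R)
state=R head=2 tape=2222[2]____   (R,2)→(Q,_,L)
state=Q head=1 tape=222[2]_____   (Q,2)→(P,2,R)
state=P head=2 tape=2222[_]____   (P,_)→(R,2,R)
state=R head=3 tape=22222[_]___   (R,_)→(P,2,L)
state=P head=2 tape=2222[2]2___   (P,2)→(R,1,L)
state=R head=1 tape=222[2]12___   (R,2)→(Q,_,L)
state=Q head=0 tape=22[2]_12___   (Q,2)→(P,2,R)
state=P head=1 tape=222[_]12___   (P,_)→(R,2,R)
state=R head=2 tape=2222[1]2___   (R,1)→(R,2,R)
state=R head=3 tape=22222[2]___   (R,2)→(Q,_,L)
state=Q head=2 tape=2222[2]____   (Q,2)→(P,2,R)
state=P head=3 tape=22222[_]___   (P,_)→(R,2,R)
state=R head=4 tape=222222[_]__   (R,_)→(P,2,L)
state=P head=3 tape=22222[2]2__   (P,2)→(R,1,L)
state=R head=2 tape=2222[2]12__   (R,2)→(Q,_,L)
state=Q head=1 tape=222[2]_12__   (Q,2)→(P,2,R)
state=P head=2 tape=2222[_]12__   (P,_)→(R,2,R)
state=R head=3 tape=22222[1]2__   (R,1)→(R,2,R)
state=R head=4 tape=222222[2]__   (R,2)→(Q,_,L)
state=Q head=3 tape=22222[2]___   (Q,2)→(P,2,R)
state=P head=4 tape=222222[_]__   (P,_)→(R,2,R)
state=R head=5 tape=2222222[_]_   (R,_)→(P,2,L)
state=P head=4 tape=222222[2]2_   (P,2)→(R,1,L)
state=R head=3 tape=22222[2]12_   (R,2)→(Q,_,L)
state=Q head=2 tape=2222[2]_12_   (Q,2)→(P,2,R)
state=P head=3 tape=22222[_]12_   (P,_)→(R,2,R)
state=R head=4 tape=222222[1]2_   (R,1)→(R,2,R)
state=R head=5 tape=2222222[2]_   (R,2)→(Q,_,L)
state=Q head=4 tape=222222[2]__   (Q,2)→(P,2,R)
state=P head=5 tape=2222222[_]_   (P,_)→(R,2,R)
state=R head=6 tape=22222222[_]
After 38 steps: state R, head at 6, tape 22222222.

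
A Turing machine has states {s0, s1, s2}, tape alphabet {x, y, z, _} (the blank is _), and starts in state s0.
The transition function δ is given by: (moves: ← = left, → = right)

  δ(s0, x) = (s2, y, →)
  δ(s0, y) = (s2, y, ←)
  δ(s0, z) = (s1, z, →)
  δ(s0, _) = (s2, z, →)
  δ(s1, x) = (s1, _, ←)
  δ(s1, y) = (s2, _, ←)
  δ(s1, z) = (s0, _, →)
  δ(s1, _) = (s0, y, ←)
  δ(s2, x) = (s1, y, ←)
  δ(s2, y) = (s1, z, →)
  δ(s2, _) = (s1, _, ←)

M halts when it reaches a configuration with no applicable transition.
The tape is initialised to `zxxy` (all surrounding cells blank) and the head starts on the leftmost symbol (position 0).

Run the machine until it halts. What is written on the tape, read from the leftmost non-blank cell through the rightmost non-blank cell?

s0 | _[z]xxy   read z → write z, move →, go to s1
s1 | _z[x]xy   read x → write _, move ←, go to s1
s1 | _[z]_xy   read z → write _, move →, go to s0
s0 | __[_]xy   read _ → write z, move →, go to s2
s2 | __z[x]y   read x → write y, move ←, go to s1
s1 | __[z]yy   read z → write _, move →, go to s0
s0 | ___[y]y   read y → write y, move ←, go to s2
s2 | __[_]yy   read _ → write _, move ←, go to s1
s1 | _[_]_yy   read _ → write y, move ←, go to s0
s0 | [_]y_yy   read _ → write z, move →, go to s2
s2 | z[y]_yy   read y → write z, move →, go to s1
s1 | zz[_]yy   read _ → write y, move ←, go to s0
s0 | z[z]yyy   read z → write z, move →, go to s1
s1 | zz[y]yy   read y → write _, move ←, go to s2
s2 | z[z]_yy
The non-blank tape span at halt is zz_yy.

zz_yy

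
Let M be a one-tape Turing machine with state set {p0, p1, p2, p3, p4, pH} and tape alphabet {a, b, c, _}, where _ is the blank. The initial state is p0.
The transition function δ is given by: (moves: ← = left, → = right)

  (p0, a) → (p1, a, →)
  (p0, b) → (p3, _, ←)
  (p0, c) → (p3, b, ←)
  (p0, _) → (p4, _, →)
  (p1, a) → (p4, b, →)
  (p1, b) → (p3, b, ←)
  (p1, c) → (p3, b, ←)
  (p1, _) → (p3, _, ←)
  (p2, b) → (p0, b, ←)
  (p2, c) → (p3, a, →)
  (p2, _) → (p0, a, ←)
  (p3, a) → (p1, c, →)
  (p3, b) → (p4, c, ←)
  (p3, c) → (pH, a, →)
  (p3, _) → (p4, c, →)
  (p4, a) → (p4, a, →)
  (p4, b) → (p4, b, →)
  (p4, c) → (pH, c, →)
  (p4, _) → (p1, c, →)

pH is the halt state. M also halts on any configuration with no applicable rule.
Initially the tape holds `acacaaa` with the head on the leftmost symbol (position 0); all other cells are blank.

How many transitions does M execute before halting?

p0 | [a]cacaaa   read a → write a, move →, go to p1
p1 | a[c]acaaa   read c → write b, move ←, go to p3
p3 | [a]bacaaa   read a → write c, move →, go to p1
p1 | c[b]acaaa   read b → write b, move ←, go to p3
p3 | [c]bacaaa   read c → write a, move →, go to pH
pH | a[b]acaaa
M halts after 5 transitions.

5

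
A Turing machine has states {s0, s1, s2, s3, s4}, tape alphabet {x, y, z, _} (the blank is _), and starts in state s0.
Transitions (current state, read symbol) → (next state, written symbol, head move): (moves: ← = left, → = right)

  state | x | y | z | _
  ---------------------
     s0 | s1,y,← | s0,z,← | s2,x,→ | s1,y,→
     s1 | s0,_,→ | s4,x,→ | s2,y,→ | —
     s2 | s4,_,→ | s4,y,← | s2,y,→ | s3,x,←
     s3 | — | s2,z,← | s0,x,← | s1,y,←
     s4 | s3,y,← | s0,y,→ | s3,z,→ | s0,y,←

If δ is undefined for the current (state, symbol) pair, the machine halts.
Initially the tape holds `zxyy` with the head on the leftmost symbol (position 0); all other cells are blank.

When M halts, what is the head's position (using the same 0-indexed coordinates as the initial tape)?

state=s0 head=0 tape=_[z]xyy_   (s0,z)→(s2,x,→)
state=s2 head=1 tape=_x[x]yy_   (s2,x)→(s4,_,→)
state=s4 head=2 tape=_x_[y]y_   (s4,y)→(s0,y,→)
state=s0 head=3 tape=_x_y[y]_   (s0,y)→(s0,z,←)
state=s0 head=2 tape=_x_[y]z_   (s0,y)→(s0,z,←)
state=s0 head=1 tape=_x[_]zz_   (s0,_)→(s1,y,→)
state=s1 head=2 tape=_xy[z]z_   (s1,z)→(s2,y,→)
state=s2 head=3 tape=_xyy[z]_   (s2,z)→(s2,y,→)
state=s2 head=4 tape=_xyyy[_]   (s2,_)→(s3,x,←)
state=s3 head=3 tape=_xyy[y]x   (s3,y)→(s2,z,←)
state=s2 head=2 tape=_xy[y]zx   (s2,y)→(s4,y,←)
state=s4 head=1 tape=_x[y]yzx   (s4,y)→(s0,y,→)
state=s0 head=2 tape=_xy[y]zx   (s0,y)→(s0,z,←)
state=s0 head=1 tape=_x[y]zzx   (s0,y)→(s0,z,←)
state=s0 head=0 tape=_[x]zzzx   (s0,x)→(s1,y,←)
state=s1 head=-1 tape=[_]yzzzx
At halt the head is at cell -1.

-1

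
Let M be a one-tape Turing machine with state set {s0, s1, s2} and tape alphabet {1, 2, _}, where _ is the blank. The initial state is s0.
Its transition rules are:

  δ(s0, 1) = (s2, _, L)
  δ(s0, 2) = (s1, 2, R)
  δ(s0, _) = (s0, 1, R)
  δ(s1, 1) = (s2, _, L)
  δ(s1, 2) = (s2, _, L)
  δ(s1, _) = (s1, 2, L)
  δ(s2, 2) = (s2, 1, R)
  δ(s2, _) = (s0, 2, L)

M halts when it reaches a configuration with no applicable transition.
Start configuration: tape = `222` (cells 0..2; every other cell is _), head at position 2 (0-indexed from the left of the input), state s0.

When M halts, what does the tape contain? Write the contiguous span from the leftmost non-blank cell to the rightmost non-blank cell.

state=s0 head=2 tape=__22[2]_   (s0,2)→(s1,2,R)
state=s1 head=3 tape=__222[_]   (s1,_)→(s1,2,L)
state=s1 head=2 tape=__22[2]2   (s1,2)→(s2,_,L)
state=s2 head=1 tape=__2[2]_2   (s2,2)→(s2,1,R)
state=s2 head=2 tape=__21[_]2   (s2,_)→(s0,2,L)
state=s0 head=1 tape=__2[1]22   (s0,1)→(s2,_,L)
state=s2 head=0 tape=__[2]_22   (s2,2)→(s2,1,R)
state=s2 head=1 tape=__1[_]22   (s2,_)→(s0,2,L)
state=s0 head=0 tape=__[1]222   (s0,1)→(s2,_,L)
state=s2 head=-1 tape=_[_]_222   (s2,_)→(s0,2,L)
state=s0 head=-2 tape=[_]2_222   (s0,_)→(s0,1,R)
state=s0 head=-1 tape=1[2]_222   (s0,2)→(s1,2,R)
state=s1 head=0 tape=12[_]222   (s1,_)→(s1,2,L)
state=s1 head=-1 tape=1[2]2222   (s1,2)→(s2,_,L)
state=s2 head=-2 tape=[1]_2222
The non-blank tape span at halt is 1_2222.

1_2222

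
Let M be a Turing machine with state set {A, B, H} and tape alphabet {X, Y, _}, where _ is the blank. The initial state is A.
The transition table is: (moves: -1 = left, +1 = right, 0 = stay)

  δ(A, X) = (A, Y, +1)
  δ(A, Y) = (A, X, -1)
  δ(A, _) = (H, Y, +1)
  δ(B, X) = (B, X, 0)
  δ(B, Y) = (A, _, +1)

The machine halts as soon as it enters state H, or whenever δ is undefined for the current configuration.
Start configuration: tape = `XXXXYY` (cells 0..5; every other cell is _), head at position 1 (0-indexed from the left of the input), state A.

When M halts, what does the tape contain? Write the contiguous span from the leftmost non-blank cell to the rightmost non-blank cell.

YXXXXXX

state=A head=1 tape=_X[X]XXYY   (A,X)→(A,Y,+1)
state=A head=2 tape=_XY[X]XYY   (A,X)→(A,Y,+1)
state=A head=3 tape=_XYY[X]YY   (A,X)→(A,Y,+1)
state=A head=4 tape=_XYYY[Y]Y   (A,Y)→(A,X,-1)
state=A head=3 tape=_XYY[Y]XY   (A,Y)→(A,X,-1)
state=A head=2 tape=_XY[Y]XXY   (A,Y)→(A,X,-1)
state=A head=1 tape=_X[Y]XXXY   (A,Y)→(A,X,-1)
state=A head=0 tape=_[X]XXXXY   (A,X)→(A,Y,+1)
state=A head=1 tape=_Y[X]XXXY   (A,X)→(A,Y,+1)
state=A head=2 tape=_YY[X]XXY   (A,X)→(A,Y,+1)
state=A head=3 tape=_YYY[X]XY   (A,X)→(A,Y,+1)
state=A head=4 tape=_YYYY[X]Y   (A,X)→(A,Y,+1)
state=A head=5 tape=_YYYYY[Y]   (A,Y)→(A,X,-1)
state=A head=4 tape=_YYYY[Y]X   (A,Y)→(A,X,-1)
state=A head=3 tape=_YYY[Y]XX   (A,Y)→(A,X,-1)
state=A head=2 tape=_YY[Y]XXX   (A,Y)→(A,X,-1)
state=A head=1 tape=_Y[Y]XXXX   (A,Y)→(A,X,-1)
state=A head=0 tape=_[Y]XXXXX   (A,Y)→(A,X,-1)
state=A head=-1 tape=[_]XXXXXX   (A,_)→(H,Y,+1)
state=H head=0 tape=Y[X]XXXXX
The non-blank tape span at halt is YXXXXXX.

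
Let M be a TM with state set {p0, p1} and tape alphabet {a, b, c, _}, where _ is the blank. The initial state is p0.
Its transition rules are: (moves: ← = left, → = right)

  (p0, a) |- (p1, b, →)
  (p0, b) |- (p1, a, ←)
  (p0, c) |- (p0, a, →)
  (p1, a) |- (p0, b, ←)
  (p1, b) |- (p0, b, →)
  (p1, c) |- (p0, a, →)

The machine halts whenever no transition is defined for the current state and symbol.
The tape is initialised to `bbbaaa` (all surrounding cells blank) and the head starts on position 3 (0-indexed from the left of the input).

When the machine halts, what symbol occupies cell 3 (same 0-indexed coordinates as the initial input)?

b

state=p0 head=3 tape=bbb[a]aa_   (p0,a)→(p1,b,→)
state=p1 head=4 tape=bbbb[a]a_   (p1,a)→(p0,b,←)
state=p0 head=3 tape=bbb[b]ba_   (p0,b)→(p1,a,←)
state=p1 head=2 tape=bb[b]aba_   (p1,b)→(p0,b,→)
state=p0 head=3 tape=bbb[a]ba_   (p0,a)→(p1,b,→)
state=p1 head=4 tape=bbbb[b]a_   (p1,b)→(p0,b,→)
state=p0 head=5 tape=bbbbb[a]_   (p0,a)→(p1,b,→)
state=p1 head=6 tape=bbbbbb[_]
Cell 3 holds b when M halts.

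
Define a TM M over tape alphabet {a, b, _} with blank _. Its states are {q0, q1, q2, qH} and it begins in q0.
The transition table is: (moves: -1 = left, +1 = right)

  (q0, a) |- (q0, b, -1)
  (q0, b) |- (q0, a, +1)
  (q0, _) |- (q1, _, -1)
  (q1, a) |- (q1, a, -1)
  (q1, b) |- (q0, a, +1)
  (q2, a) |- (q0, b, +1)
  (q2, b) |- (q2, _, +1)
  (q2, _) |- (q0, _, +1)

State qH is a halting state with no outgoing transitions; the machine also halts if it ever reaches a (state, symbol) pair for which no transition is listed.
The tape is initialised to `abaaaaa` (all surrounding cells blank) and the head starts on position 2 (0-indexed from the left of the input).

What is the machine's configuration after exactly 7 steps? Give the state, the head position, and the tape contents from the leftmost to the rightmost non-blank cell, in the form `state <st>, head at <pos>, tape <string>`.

state q0, head at -1, tape bbbbaaa

q0 | _ab[a]aaaa   read a → write b, move -1, go to q0
q0 | _a[b]baaaa   read b → write a, move +1, go to q0
q0 | _aa[b]aaaa   read b → write a, move +1, go to q0
q0 | _aaa[a]aaa   read a → write b, move -1, go to q0
q0 | _aa[a]baaa   read a → write b, move -1, go to q0
q0 | _a[a]bbaaa   read a → write b, move -1, go to q0
q0 | _[a]bbbaaa   read a → write b, move -1, go to q0
q0 | [_]bbbbaaa
After 7 steps: state q0, head at -1, tape bbbbaaa.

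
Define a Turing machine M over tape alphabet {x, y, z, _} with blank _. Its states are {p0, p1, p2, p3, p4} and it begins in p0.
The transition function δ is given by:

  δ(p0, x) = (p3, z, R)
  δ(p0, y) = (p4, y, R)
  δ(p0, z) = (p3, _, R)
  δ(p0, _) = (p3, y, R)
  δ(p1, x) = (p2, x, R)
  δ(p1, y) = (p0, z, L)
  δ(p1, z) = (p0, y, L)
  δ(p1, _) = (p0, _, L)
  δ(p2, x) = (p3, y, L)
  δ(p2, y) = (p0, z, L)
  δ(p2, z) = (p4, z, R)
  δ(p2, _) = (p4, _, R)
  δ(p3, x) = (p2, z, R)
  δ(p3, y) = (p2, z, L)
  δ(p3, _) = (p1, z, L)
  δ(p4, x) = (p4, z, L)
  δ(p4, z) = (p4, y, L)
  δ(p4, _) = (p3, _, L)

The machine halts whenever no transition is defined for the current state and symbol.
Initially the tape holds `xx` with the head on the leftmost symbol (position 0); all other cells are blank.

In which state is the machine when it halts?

state=p0 head=0 tape=____[x]x__   (p0,x)→(p3,z,R)
state=p3 head=1 tape=____z[x]__   (p3,x)→(p2,z,R)
state=p2 head=2 tape=____zz[_]_   (p2,_)→(p4,_,R)
state=p4 head=3 tape=____zz_[_]   (p4,_)→(p3,_,L)
state=p3 head=2 tape=____zz[_]_   (p3,_)→(p1,z,L)
state=p1 head=1 tape=____z[z]z_   (p1,z)→(p0,y,L)
state=p0 head=0 tape=____[z]yz_   (p0,z)→(p3,_,R)
state=p3 head=1 tape=_____[y]z_   (p3,y)→(p2,z,L)
state=p2 head=0 tape=____[_]zz_   (p2,_)→(p4,_,R)
state=p4 head=1 tape=_____[z]z_   (p4,z)→(p4,y,L)
state=p4 head=0 tape=____[_]yz_   (p4,_)→(p3,_,L)
state=p3 head=-1 tape=___[_]_yz_   (p3,_)→(p1,z,L)
state=p1 head=-2 tape=__[_]z_yz_   (p1,_)→(p0,_,L)
state=p0 head=-3 tape=_[_]_z_yz_   (p0,_)→(p3,y,R)
state=p3 head=-2 tape=_y[_]z_yz_   (p3,_)→(p1,z,L)
state=p1 head=-3 tape=_[y]zz_yz_   (p1,y)→(p0,z,L)
state=p0 head=-4 tape=[_]zzz_yz_   (p0,_)→(p3,y,R)
state=p3 head=-3 tape=y[z]zz_yz_
No transition is defined for (p3, z); M halts in state p3.

p3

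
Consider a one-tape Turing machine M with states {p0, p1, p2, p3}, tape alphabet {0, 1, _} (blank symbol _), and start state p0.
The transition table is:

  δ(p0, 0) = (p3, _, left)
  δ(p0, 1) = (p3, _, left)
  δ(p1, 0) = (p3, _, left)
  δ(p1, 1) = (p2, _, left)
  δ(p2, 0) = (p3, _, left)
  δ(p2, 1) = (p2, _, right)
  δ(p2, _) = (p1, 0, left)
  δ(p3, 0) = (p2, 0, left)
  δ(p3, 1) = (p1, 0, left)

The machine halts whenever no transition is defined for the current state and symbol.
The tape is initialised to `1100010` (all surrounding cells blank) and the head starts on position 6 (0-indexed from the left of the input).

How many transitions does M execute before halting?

8

state=p0 head=6 tape=__110001[0]   (p0,0)→(p3,_,left)
state=p3 head=5 tape=__11000[1]_   (p3,1)→(p1,0,left)
state=p1 head=4 tape=__1100[0]0_   (p1,0)→(p3,_,left)
state=p3 head=3 tape=__110[0]_0_   (p3,0)→(p2,0,left)
state=p2 head=2 tape=__11[0]0_0_   (p2,0)→(p3,_,left)
state=p3 head=1 tape=__1[1]_0_0_   (p3,1)→(p1,0,left)
state=p1 head=0 tape=__[1]0_0_0_   (p1,1)→(p2,_,left)
state=p2 head=-1 tape=_[_]_0_0_0_   (p2,_)→(p1,0,left)
state=p1 head=-2 tape=[_]0_0_0_0_
M halts after 8 transitions.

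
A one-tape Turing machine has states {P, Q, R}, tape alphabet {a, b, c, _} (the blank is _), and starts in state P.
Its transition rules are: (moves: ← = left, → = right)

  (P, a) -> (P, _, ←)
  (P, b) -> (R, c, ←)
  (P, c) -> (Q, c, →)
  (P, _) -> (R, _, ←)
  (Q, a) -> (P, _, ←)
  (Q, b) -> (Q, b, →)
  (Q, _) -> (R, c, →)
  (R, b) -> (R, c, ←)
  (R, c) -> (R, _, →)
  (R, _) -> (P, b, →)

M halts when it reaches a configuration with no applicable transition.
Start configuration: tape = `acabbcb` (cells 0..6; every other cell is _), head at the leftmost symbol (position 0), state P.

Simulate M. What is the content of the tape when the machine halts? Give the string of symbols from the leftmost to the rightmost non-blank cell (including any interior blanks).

bccbc_bccb

state=P head=0 tape=___[a]cabbcb   (P,a)→(P,_,←)
state=P head=-1 tape=__[_]_cabbcb   (P,_)→(R,_,←)
state=R head=-2 tape=_[_]__cabbcb   (R,_)→(P,b,→)
state=P head=-1 tape=_b[_]_cabbcb   (P,_)→(R,_,←)
state=R head=-2 tape=_[b]__cabbcb   (R,b)→(R,c,←)
state=R head=-3 tape=[_]c__cabbcb   (R,_)→(P,b,→)
state=P head=-2 tape=b[c]__cabbcb   (P,c)→(Q,c,→)
state=Q head=-1 tape=bc[_]_cabbcb   (Q,_)→(R,c,→)
state=R head=0 tape=bcc[_]cabbcb   (R,_)→(P,b,→)
state=P head=1 tape=bccb[c]abbcb   (P,c)→(Q,c,→)
state=Q head=2 tape=bccbc[a]bbcb   (Q,a)→(P,_,←)
state=P head=1 tape=bccb[c]_bbcb   (P,c)→(Q,c,→)
state=Q head=2 tape=bccbc[_]bbcb   (Q,_)→(R,c,→)
state=R head=3 tape=bccbcc[b]bcb   (R,b)→(R,c,←)
state=R head=2 tape=bccbc[c]cbcb   (R,c)→(R,_,→)
state=R head=3 tape=bccbc_[c]bcb   (R,c)→(R,_,→)
state=R head=4 tape=bccbc__[b]cb   (R,b)→(R,c,←)
state=R head=3 tape=bccbc_[_]ccb   (R,_)→(P,b,→)
state=P head=4 tape=bccbc_b[c]cb   (P,c)→(Q,c,→)
state=Q head=5 tape=bccbc_bc[c]b
The non-blank tape span at halt is bccbc_bccb.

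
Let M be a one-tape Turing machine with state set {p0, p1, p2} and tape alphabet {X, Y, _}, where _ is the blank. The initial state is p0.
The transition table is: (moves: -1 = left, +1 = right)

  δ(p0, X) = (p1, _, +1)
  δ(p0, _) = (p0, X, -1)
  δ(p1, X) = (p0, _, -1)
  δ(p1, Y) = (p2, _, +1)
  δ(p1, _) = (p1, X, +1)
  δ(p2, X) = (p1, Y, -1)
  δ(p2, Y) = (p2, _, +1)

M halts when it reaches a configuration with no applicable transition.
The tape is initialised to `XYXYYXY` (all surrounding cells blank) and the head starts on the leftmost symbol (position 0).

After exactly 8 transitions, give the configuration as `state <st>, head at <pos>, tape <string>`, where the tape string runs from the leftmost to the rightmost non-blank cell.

state=p0 head=0 tape=[X]YXYYXY   (p0,X)→(p1,_,+1)
state=p1 head=1 tape=_[Y]XYYXY   (p1,Y)→(p2,_,+1)
state=p2 head=2 tape=__[X]YYXY   (p2,X)→(p1,Y,-1)
state=p1 head=1 tape=_[_]YYYXY   (p1,_)→(p1,X,+1)
state=p1 head=2 tape=_X[Y]YYXY   (p1,Y)→(p2,_,+1)
state=p2 head=3 tape=_X_[Y]YXY   (p2,Y)→(p2,_,+1)
state=p2 head=4 tape=_X__[Y]XY   (p2,Y)→(p2,_,+1)
state=p2 head=5 tape=_X___[X]Y   (p2,X)→(p1,Y,-1)
state=p1 head=4 tape=_X__[_]YY
After 8 steps: state p1, head at 4, tape X___YY.

state p1, head at 4, tape X___YY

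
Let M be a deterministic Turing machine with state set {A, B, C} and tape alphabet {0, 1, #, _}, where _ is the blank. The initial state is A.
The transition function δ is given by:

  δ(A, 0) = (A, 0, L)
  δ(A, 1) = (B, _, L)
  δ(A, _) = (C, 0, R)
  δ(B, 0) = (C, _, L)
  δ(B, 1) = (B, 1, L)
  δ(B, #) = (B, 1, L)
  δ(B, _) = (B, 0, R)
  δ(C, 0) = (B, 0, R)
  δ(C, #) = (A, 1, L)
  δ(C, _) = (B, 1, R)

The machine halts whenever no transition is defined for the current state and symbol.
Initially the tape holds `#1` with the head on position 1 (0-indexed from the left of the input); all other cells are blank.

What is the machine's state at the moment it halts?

A | __#[1]   read 1 → write _, move L, go to B
B | __[#]_   read # → write 1, move L, go to B
B | _[_]1_   read _ → write 0, move R, go to B
B | _0[1]_   read 1 → write 1, move L, go to B
B | _[0]1_   read 0 → write _, move L, go to C
C | [_]_1_   read _ → write 1, move R, go to B
B | 1[_]1_   read _ → write 0, move R, go to B
B | 10[1]_   read 1 → write 1, move L, go to B
B | 1[0]1_   read 0 → write _, move L, go to C
C | [1]_1_
No transition is defined for (C, 1); M halts in state C.

C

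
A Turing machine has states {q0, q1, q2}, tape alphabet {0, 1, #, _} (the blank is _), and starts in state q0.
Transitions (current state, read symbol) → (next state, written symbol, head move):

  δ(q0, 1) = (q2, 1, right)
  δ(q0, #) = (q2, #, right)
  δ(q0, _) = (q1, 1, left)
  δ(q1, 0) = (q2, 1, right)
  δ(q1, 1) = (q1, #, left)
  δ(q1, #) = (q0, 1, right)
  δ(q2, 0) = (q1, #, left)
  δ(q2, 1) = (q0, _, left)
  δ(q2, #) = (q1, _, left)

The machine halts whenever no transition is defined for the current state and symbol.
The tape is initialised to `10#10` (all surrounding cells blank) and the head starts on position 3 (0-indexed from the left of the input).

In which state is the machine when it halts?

state=q0 head=3 tape=_10#[1]0   (q0,1)→(q2,1,right)
state=q2 head=4 tape=_10#1[0]   (q2,0)→(q1,#,left)
state=q1 head=3 tape=_10#[1]#   (q1,1)→(q1,#,left)
state=q1 head=2 tape=_10[#]##   (q1,#)→(q0,1,right)
state=q0 head=3 tape=_101[#]#   (q0,#)→(q2,#,right)
state=q2 head=4 tape=_101#[#]   (q2,#)→(q1,_,left)
state=q1 head=3 tape=_101[#]_   (q1,#)→(q0,1,right)
state=q0 head=4 tape=_1011[_]   (q0,_)→(q1,1,left)
state=q1 head=3 tape=_101[1]1   (q1,1)→(q1,#,left)
state=q1 head=2 tape=_10[1]#1   (q1,1)→(q1,#,left)
state=q1 head=1 tape=_1[0]##1   (q1,0)→(q2,1,right)
state=q2 head=2 tape=_11[#]#1   (q2,#)→(q1,_,left)
state=q1 head=1 tape=_1[1]_#1   (q1,1)→(q1,#,left)
state=q1 head=0 tape=_[1]#_#1   (q1,1)→(q1,#,left)
state=q1 head=-1 tape=[_]##_#1
No transition is defined for (q1, _); M halts in state q1.

q1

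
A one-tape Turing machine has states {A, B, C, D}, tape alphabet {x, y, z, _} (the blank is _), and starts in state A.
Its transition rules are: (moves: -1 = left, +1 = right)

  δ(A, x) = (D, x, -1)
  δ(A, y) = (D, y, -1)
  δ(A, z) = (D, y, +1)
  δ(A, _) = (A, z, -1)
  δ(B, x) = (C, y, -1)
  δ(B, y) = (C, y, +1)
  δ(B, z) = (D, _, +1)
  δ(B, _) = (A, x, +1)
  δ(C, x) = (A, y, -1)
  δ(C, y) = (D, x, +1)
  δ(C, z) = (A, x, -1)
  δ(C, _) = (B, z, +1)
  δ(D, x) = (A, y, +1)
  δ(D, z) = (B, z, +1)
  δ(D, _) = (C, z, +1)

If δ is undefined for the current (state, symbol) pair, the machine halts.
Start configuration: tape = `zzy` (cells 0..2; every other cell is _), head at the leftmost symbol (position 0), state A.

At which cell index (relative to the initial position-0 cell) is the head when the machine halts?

4

A | [z]zy___   read z → write y, move +1, go to D
D | y[z]y___   read z → write z, move +1, go to B
B | yz[y]___   read y → write y, move +1, go to C
C | yzy[_]__   read _ → write z, move +1, go to B
B | yzyz[_]_   read _ → write x, move +1, go to A
A | yzyzx[_]   read _ → write z, move -1, go to A
A | yzyz[x]z   read x → write x, move -1, go to D
D | yzy[z]xz   read z → write z, move +1, go to B
B | yzyz[x]z   read x → write y, move -1, go to C
C | yzy[z]yz   read z → write x, move -1, go to A
A | yz[y]xyz   read y → write y, move -1, go to D
D | y[z]yxyz   read z → write z, move +1, go to B
B | yz[y]xyz   read y → write y, move +1, go to C
C | yzy[x]yz   read x → write y, move -1, go to A
A | yz[y]yyz   read y → write y, move -1, go to D
D | y[z]yyyz   read z → write z, move +1, go to B
B | yz[y]yyz   read y → write y, move +1, go to C
C | yzy[y]yz   read y → write x, move +1, go to D
D | yzyx[y]z
At halt the head is at cell 4.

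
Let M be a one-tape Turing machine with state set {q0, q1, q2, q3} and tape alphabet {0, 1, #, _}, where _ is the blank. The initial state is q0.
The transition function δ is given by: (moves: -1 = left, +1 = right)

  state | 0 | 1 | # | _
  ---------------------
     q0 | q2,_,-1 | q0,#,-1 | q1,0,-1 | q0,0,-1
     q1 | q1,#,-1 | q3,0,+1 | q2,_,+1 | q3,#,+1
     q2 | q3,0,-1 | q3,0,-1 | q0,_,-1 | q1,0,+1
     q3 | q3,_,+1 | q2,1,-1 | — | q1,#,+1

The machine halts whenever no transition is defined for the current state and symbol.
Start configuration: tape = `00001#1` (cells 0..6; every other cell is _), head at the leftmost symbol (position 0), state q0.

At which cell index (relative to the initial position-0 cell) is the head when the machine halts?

5

state=q0 head=0 tape=_[0]0001#1   (q0,0)→(q2,_,-1)
state=q2 head=-1 tape=[_]_0001#1   (q2,_)→(q1,0,+1)
state=q1 head=0 tape=0[_]0001#1   (q1,_)→(q3,#,+1)
state=q3 head=1 tape=0#[0]001#1   (q3,0)→(q3,_,+1)
state=q3 head=2 tape=0#_[0]01#1   (q3,0)→(q3,_,+1)
state=q3 head=3 tape=0#__[0]1#1   (q3,0)→(q3,_,+1)
state=q3 head=4 tape=0#___[1]#1   (q3,1)→(q2,1,-1)
state=q2 head=3 tape=0#__[_]1#1   (q2,_)→(q1,0,+1)
state=q1 head=4 tape=0#__0[1]#1   (q1,1)→(q3,0,+1)
state=q3 head=5 tape=0#__00[#]1
At halt the head is at cell 5.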